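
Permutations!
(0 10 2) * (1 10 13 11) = (0 13 11 1 10 2) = [13, 10, 0, 3, 4, 5, 6, 7, 8, 9, 2, 1, 12, 11]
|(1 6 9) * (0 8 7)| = 3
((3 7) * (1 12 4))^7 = ((1 12 4)(3 7))^7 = (1 12 4)(3 7)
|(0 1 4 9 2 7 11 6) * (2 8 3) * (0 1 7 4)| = |(0 7 11 6 1)(2 4 9 8 3)| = 5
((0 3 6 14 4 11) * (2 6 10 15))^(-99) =(15) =((0 3 10 15 2 6 14 4 11))^(-99)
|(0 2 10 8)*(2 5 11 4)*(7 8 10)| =7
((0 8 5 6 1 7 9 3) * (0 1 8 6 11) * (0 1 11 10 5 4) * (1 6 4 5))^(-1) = (0 4)(1 10 5 8 6 11 3 9 7)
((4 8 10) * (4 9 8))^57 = ((8 10 9))^57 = (10)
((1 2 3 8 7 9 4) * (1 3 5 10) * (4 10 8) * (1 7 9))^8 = (1 2 5 8 9 10 7)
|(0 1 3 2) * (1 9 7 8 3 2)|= |(0 9 7 8 3 1 2)|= 7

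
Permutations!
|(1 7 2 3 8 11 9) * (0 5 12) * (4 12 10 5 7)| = 10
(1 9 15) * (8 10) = (1 9 15)(8 10) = [0, 9, 2, 3, 4, 5, 6, 7, 10, 15, 8, 11, 12, 13, 14, 1]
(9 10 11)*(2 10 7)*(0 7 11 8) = (0 7 2 10 8)(9 11) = [7, 1, 10, 3, 4, 5, 6, 2, 0, 11, 8, 9]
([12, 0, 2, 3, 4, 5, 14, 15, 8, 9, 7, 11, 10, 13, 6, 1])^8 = (0 10 15)(1 12 7)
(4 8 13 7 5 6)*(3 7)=(3 7 5 6 4 8 13)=[0, 1, 2, 7, 8, 6, 4, 5, 13, 9, 10, 11, 12, 3]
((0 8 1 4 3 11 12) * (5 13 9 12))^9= (0 12 9 13 5 11 3 4 1 8)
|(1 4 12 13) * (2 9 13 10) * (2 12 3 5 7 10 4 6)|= |(1 6 2 9 13)(3 5 7 10 12 4)|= 30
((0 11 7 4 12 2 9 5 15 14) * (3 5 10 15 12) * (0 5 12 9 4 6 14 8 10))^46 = ((0 11 7 6 14 5 9)(2 4 3 12)(8 10 15))^46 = (0 14 11 5 7 9 6)(2 3)(4 12)(8 10 15)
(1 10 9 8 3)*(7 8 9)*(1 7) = [0, 10, 2, 7, 4, 5, 6, 8, 3, 9, 1] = (1 10)(3 7 8)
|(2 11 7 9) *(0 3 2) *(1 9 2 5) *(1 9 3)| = 15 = |(0 1 3 5 9)(2 11 7)|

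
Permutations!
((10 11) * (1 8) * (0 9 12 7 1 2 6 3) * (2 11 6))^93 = (0 7 11 3 12 8 6 9 1 10)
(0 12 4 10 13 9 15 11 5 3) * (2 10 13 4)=(0 12 2 10 4 13 9 15 11 5 3)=[12, 1, 10, 0, 13, 3, 6, 7, 8, 15, 4, 5, 2, 9, 14, 11]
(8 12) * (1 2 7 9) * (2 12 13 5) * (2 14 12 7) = (1 7 9)(5 14 12 8 13) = [0, 7, 2, 3, 4, 14, 6, 9, 13, 1, 10, 11, 8, 5, 12]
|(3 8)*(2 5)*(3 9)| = 6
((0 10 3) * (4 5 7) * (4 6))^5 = (0 3 10)(4 5 7 6)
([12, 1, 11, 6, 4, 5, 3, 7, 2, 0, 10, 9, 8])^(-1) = (0 9 11 2 8 12)(3 6)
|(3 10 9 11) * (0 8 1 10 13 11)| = 15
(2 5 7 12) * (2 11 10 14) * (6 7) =(2 5 6 7 12 11 10 14) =[0, 1, 5, 3, 4, 6, 7, 12, 8, 9, 14, 10, 11, 13, 2]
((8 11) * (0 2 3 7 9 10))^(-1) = (0 10 9 7 3 2)(8 11)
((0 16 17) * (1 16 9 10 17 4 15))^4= ((0 9 10 17)(1 16 4 15))^4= (17)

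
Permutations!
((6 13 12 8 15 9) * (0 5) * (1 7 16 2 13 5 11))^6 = (0 13 5 2 6 16 9 7 15 1 8 11 12)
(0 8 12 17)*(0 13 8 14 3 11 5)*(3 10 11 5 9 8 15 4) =(0 14 10 11 9 8 12 17 13 15 4 3 5) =[14, 1, 2, 5, 3, 0, 6, 7, 12, 8, 11, 9, 17, 15, 10, 4, 16, 13]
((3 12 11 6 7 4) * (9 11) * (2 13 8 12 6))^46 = ((2 13 8 12 9 11)(3 6 7 4))^46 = (2 9 8)(3 7)(4 6)(11 12 13)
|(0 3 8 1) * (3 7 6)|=6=|(0 7 6 3 8 1)|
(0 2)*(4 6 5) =(0 2)(4 6 5) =[2, 1, 0, 3, 6, 4, 5]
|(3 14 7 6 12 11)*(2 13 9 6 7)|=|(2 13 9 6 12 11 3 14)|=8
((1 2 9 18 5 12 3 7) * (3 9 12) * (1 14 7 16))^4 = ((1 2 12 9 18 5 3 16)(7 14))^4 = (1 18)(2 5)(3 12)(9 16)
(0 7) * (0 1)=(0 7 1)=[7, 0, 2, 3, 4, 5, 6, 1]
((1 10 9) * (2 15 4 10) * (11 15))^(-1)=(1 9 10 4 15 11 2)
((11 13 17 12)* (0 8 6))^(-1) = (0 6 8)(11 12 17 13)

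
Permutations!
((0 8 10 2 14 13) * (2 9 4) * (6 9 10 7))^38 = (0 7 9 2 13 8 6 4 14)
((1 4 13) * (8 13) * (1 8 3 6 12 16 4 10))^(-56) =(3 4 16 12 6)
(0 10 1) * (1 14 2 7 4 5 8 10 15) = (0 15 1)(2 7 4 5 8 10 14) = [15, 0, 7, 3, 5, 8, 6, 4, 10, 9, 14, 11, 12, 13, 2, 1]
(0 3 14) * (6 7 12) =[3, 1, 2, 14, 4, 5, 7, 12, 8, 9, 10, 11, 6, 13, 0] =(0 3 14)(6 7 12)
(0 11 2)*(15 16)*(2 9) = (0 11 9 2)(15 16) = [11, 1, 0, 3, 4, 5, 6, 7, 8, 2, 10, 9, 12, 13, 14, 16, 15]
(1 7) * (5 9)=(1 7)(5 9)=[0, 7, 2, 3, 4, 9, 6, 1, 8, 5]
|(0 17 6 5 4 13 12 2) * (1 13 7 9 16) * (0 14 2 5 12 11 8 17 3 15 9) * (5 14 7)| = |(0 3 15 9 16 1 13 11 8 17 6 12 14 2 7)(4 5)| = 30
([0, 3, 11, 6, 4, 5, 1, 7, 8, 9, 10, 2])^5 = (1 6 3)(2 11)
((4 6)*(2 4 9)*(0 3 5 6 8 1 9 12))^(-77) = ((0 3 5 6 12)(1 9 2 4 8))^(-77) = (0 6 3 12 5)(1 4 9 8 2)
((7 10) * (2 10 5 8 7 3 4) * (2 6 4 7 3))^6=(10)(3 5)(7 8)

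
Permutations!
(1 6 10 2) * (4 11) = (1 6 10 2)(4 11) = [0, 6, 1, 3, 11, 5, 10, 7, 8, 9, 2, 4]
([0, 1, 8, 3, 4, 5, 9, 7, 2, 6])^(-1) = (2 8)(6 9)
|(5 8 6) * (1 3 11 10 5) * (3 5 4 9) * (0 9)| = |(0 9 3 11 10 4)(1 5 8 6)| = 12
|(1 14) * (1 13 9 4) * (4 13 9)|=5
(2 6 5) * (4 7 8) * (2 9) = [0, 1, 6, 3, 7, 9, 5, 8, 4, 2] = (2 6 5 9)(4 7 8)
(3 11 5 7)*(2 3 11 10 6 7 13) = (2 3 10 6 7 11 5 13) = [0, 1, 3, 10, 4, 13, 7, 11, 8, 9, 6, 5, 12, 2]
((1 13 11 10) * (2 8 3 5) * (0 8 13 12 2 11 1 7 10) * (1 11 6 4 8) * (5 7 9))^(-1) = ((0 1 12 2 13 11)(3 7 10 9 5 6 4 8))^(-1) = (0 11 13 2 12 1)(3 8 4 6 5 9 10 7)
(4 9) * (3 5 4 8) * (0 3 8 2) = (0 3 5 4 9 2) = [3, 1, 0, 5, 9, 4, 6, 7, 8, 2]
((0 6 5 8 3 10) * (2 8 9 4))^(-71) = ((0 6 5 9 4 2 8 3 10))^(-71) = (0 6 5 9 4 2 8 3 10)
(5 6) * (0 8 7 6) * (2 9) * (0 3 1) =(0 8 7 6 5 3 1)(2 9) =[8, 0, 9, 1, 4, 3, 5, 6, 7, 2]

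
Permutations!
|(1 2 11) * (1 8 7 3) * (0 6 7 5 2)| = |(0 6 7 3 1)(2 11 8 5)| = 20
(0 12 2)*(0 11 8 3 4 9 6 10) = (0 12 2 11 8 3 4 9 6 10) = [12, 1, 11, 4, 9, 5, 10, 7, 3, 6, 0, 8, 2]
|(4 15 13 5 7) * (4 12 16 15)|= 6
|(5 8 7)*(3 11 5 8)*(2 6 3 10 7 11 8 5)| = 15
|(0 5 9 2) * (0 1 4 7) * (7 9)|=12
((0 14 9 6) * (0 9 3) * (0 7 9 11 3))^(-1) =(0 14)(3 11 6 9 7)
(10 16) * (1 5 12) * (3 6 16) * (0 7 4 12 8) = (0 7 4 12 1 5 8)(3 6 16 10) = [7, 5, 2, 6, 12, 8, 16, 4, 0, 9, 3, 11, 1, 13, 14, 15, 10]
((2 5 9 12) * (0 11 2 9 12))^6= (12)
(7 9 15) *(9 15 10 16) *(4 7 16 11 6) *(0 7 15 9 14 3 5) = [7, 1, 2, 5, 15, 0, 4, 9, 8, 10, 11, 6, 12, 13, 3, 16, 14] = (0 7 9 10 11 6 4 15 16 14 3 5)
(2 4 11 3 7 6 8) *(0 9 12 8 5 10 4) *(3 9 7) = (0 7 6 5 10 4 11 9 12 8 2) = [7, 1, 0, 3, 11, 10, 5, 6, 2, 12, 4, 9, 8]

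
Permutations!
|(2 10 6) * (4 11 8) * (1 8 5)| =|(1 8 4 11 5)(2 10 6)| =15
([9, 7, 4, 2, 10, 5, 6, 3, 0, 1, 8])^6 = (0 4 7)(1 8 2)(3 9 10)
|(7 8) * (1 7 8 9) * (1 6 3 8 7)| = 5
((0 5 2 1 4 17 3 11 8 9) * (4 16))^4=((0 5 2 1 16 4 17 3 11 8 9))^4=(0 16 11 5 4 8 2 17 9 1 3)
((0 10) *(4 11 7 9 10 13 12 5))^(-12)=(0 7 5)(4 13 9)(10 11 12)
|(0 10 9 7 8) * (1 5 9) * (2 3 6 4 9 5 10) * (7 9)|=|(0 2 3 6 4 7 8)(1 10)|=14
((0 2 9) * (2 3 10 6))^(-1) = (0 9 2 6 10 3)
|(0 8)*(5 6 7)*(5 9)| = 4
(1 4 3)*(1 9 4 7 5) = (1 7 5)(3 9 4) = [0, 7, 2, 9, 3, 1, 6, 5, 8, 4]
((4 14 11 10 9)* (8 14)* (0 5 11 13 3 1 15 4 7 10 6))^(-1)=(0 6 11 5)(1 3 13 14 8 4 15)(7 9 10)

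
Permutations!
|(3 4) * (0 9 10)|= 6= |(0 9 10)(3 4)|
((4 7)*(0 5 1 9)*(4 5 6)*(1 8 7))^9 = ((0 6 4 1 9)(5 8 7))^9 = (0 9 1 4 6)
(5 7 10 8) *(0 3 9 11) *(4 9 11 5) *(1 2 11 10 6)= [3, 2, 11, 10, 9, 7, 1, 6, 4, 5, 8, 0]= (0 3 10 8 4 9 5 7 6 1 2 11)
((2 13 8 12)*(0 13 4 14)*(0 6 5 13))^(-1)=((2 4 14 6 5 13 8 12))^(-1)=(2 12 8 13 5 6 14 4)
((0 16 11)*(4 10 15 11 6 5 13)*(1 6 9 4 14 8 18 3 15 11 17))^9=((0 16 9 4 10 11)(1 6 5 13 14 8 18 3 15 17))^9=(0 4)(1 17 15 3 18 8 14 13 5 6)(9 11)(10 16)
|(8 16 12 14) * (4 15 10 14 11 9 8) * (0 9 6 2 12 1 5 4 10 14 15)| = 84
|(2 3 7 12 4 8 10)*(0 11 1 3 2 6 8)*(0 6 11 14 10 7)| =|(0 14 10 11 1 3)(4 6 8 7 12)| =30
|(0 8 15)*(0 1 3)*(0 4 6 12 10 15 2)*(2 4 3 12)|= |(0 8 4 6 2)(1 12 10 15)|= 20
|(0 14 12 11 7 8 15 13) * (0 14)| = 7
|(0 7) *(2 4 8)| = 6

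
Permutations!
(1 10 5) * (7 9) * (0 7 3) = (0 7 9 3)(1 10 5) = [7, 10, 2, 0, 4, 1, 6, 9, 8, 3, 5]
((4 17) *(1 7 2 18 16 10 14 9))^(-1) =(1 9 14 10 16 18 2 7)(4 17)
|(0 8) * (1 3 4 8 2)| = 6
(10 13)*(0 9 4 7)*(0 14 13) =(0 9 4 7 14 13 10) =[9, 1, 2, 3, 7, 5, 6, 14, 8, 4, 0, 11, 12, 10, 13]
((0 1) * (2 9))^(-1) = (0 1)(2 9)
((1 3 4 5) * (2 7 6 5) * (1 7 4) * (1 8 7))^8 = (1 8 6)(3 7 5) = ((1 3 8 7 6 5)(2 4))^8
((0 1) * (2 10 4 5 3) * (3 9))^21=((0 1)(2 10 4 5 9 3))^21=(0 1)(2 5)(3 4)(9 10)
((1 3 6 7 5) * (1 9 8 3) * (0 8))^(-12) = (0 3 7 9 8 6 5)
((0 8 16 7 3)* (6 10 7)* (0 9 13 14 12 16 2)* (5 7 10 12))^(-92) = (0 8 2)(3 5 13)(6 12 16)(7 14 9)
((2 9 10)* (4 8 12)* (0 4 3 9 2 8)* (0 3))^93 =((0 4 3 9 10 8 12))^93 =(0 3 10 12 4 9 8)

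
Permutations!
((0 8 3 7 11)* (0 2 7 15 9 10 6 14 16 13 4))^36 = (0 15 6 13 8 9 14 4 3 10 16)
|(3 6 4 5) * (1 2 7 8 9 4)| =9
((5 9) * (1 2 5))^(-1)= ((1 2 5 9))^(-1)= (1 9 5 2)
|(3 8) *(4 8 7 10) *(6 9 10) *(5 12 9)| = |(3 7 6 5 12 9 10 4 8)| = 9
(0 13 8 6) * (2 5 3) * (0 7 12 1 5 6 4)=[13, 5, 6, 2, 0, 3, 7, 12, 4, 9, 10, 11, 1, 8]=(0 13 8 4)(1 5 3 2 6 7 12)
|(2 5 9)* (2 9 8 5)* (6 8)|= |(9)(5 6 8)|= 3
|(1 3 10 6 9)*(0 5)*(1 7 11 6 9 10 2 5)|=|(0 1 3 2 5)(6 10 9 7 11)|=5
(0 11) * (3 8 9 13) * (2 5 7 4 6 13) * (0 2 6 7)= (0 11 2 5)(3 8 9 6 13)(4 7)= [11, 1, 5, 8, 7, 0, 13, 4, 9, 6, 10, 2, 12, 3]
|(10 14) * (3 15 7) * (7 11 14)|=|(3 15 11 14 10 7)|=6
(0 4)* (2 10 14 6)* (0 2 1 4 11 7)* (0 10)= [11, 4, 0, 3, 2, 5, 1, 10, 8, 9, 14, 7, 12, 13, 6]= (0 11 7 10 14 6 1 4 2)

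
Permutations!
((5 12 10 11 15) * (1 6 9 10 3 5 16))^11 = ((1 6 9 10 11 15 16)(3 5 12))^11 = (1 11 6 15 9 16 10)(3 12 5)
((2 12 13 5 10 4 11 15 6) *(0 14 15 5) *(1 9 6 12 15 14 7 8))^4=((0 7 8 1 9 6 2 15 12 13)(4 11 5 10))^4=(0 9 12 8 2)(1 15 7 6 13)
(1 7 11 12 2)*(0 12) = (0 12 2 1 7 11) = [12, 7, 1, 3, 4, 5, 6, 11, 8, 9, 10, 0, 2]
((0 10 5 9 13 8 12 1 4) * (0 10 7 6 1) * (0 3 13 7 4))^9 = (0 4 10 5 9 7 6 1)(3 13 8 12)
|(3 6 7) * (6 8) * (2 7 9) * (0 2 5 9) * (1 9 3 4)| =10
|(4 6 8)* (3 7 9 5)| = |(3 7 9 5)(4 6 8)| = 12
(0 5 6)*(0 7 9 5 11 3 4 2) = (0 11 3 4 2)(5 6 7 9) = [11, 1, 0, 4, 2, 6, 7, 9, 8, 5, 10, 3]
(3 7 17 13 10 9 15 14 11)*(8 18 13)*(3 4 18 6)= (3 7 17 8 6)(4 18 13 10 9 15 14 11)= [0, 1, 2, 7, 18, 5, 3, 17, 6, 15, 9, 4, 12, 10, 11, 14, 16, 8, 13]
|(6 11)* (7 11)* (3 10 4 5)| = |(3 10 4 5)(6 7 11)| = 12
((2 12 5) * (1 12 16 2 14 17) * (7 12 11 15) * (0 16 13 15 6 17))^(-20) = ((0 16 2 13 15 7 12 5 14)(1 11 6 17))^(-20) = (17)(0 5 7 13 16 14 12 15 2)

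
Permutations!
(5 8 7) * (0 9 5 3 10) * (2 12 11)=[9, 1, 12, 10, 4, 8, 6, 3, 7, 5, 0, 2, 11]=(0 9 5 8 7 3 10)(2 12 11)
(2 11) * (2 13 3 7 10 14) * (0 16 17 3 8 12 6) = (0 16 17 3 7 10 14 2 11 13 8 12 6) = [16, 1, 11, 7, 4, 5, 0, 10, 12, 9, 14, 13, 6, 8, 2, 15, 17, 3]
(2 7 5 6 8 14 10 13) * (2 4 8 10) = [0, 1, 7, 3, 8, 6, 10, 5, 14, 9, 13, 11, 12, 4, 2] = (2 7 5 6 10 13 4 8 14)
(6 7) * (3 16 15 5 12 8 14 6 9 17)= [0, 1, 2, 16, 4, 12, 7, 9, 14, 17, 10, 11, 8, 13, 6, 5, 15, 3]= (3 16 15 5 12 8 14 6 7 9 17)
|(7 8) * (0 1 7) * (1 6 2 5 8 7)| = 5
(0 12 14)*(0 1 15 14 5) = (0 12 5)(1 15 14) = [12, 15, 2, 3, 4, 0, 6, 7, 8, 9, 10, 11, 5, 13, 1, 14]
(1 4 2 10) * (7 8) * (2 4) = (1 2 10)(7 8) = [0, 2, 10, 3, 4, 5, 6, 8, 7, 9, 1]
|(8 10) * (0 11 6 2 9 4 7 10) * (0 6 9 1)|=|(0 11 9 4 7 10 8 6 2 1)|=10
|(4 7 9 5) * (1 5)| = |(1 5 4 7 9)| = 5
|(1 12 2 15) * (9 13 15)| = 6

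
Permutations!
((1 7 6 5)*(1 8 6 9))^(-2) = ((1 7 9)(5 8 6))^(-2) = (1 7 9)(5 8 6)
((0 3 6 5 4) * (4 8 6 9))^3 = (0 4 9 3)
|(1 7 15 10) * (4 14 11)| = 12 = |(1 7 15 10)(4 14 11)|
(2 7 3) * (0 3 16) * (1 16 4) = (0 3 2 7 4 1 16) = [3, 16, 7, 2, 1, 5, 6, 4, 8, 9, 10, 11, 12, 13, 14, 15, 0]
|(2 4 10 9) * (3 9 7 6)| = |(2 4 10 7 6 3 9)| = 7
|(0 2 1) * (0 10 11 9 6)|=7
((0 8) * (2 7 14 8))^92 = ((0 2 7 14 8))^92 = (0 7 8 2 14)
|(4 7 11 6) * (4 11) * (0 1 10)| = |(0 1 10)(4 7)(6 11)| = 6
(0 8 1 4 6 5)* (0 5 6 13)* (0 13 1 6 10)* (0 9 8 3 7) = (13)(0 3 7)(1 4)(6 10 9 8) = [3, 4, 2, 7, 1, 5, 10, 0, 6, 8, 9, 11, 12, 13]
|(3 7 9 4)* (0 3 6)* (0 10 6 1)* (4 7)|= |(0 3 4 1)(6 10)(7 9)|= 4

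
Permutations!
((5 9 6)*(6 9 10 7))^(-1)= ((5 10 7 6))^(-1)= (5 6 7 10)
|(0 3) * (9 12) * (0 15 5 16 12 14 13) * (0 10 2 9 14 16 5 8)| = 28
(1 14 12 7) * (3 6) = (1 14 12 7)(3 6) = [0, 14, 2, 6, 4, 5, 3, 1, 8, 9, 10, 11, 7, 13, 12]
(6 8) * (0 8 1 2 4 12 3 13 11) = [8, 2, 4, 13, 12, 5, 1, 7, 6, 9, 10, 0, 3, 11] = (0 8 6 1 2 4 12 3 13 11)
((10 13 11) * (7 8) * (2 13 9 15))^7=((2 13 11 10 9 15)(7 8))^7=(2 13 11 10 9 15)(7 8)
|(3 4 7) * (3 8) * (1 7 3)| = |(1 7 8)(3 4)| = 6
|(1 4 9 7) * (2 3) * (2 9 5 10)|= 8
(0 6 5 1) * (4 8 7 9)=(0 6 5 1)(4 8 7 9)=[6, 0, 2, 3, 8, 1, 5, 9, 7, 4]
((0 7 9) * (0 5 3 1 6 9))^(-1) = ((0 7)(1 6 9 5 3))^(-1) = (0 7)(1 3 5 9 6)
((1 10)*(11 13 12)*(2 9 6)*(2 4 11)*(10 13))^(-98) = ((1 13 12 2 9 6 4 11 10))^(-98) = (1 13 12 2 9 6 4 11 10)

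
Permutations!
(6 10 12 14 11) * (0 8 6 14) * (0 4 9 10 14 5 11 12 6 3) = [8, 1, 2, 0, 9, 11, 14, 7, 3, 10, 6, 5, 4, 13, 12] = (0 8 3)(4 9 10 6 14 12)(5 11)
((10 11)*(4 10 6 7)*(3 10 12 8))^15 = ((3 10 11 6 7 4 12 8))^15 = (3 8 12 4 7 6 11 10)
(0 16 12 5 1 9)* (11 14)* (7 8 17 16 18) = (0 18 7 8 17 16 12 5 1 9)(11 14) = [18, 9, 2, 3, 4, 1, 6, 8, 17, 0, 10, 14, 5, 13, 11, 15, 12, 16, 7]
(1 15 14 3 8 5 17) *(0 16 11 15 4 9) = (0 16 11 15 14 3 8 5 17 1 4 9) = [16, 4, 2, 8, 9, 17, 6, 7, 5, 0, 10, 15, 12, 13, 3, 14, 11, 1]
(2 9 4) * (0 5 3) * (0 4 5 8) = (0 8)(2 9 5 3 4) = [8, 1, 9, 4, 2, 3, 6, 7, 0, 5]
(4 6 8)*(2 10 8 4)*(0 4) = (0 4 6)(2 10 8) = [4, 1, 10, 3, 6, 5, 0, 7, 2, 9, 8]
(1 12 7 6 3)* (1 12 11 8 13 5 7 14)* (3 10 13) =[0, 11, 2, 12, 4, 7, 10, 6, 3, 9, 13, 8, 14, 5, 1] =(1 11 8 3 12 14)(5 7 6 10 13)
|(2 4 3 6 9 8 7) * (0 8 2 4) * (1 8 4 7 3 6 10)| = |(0 4 6 9 2)(1 8 3 10)| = 20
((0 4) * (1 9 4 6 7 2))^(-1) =(0 4 9 1 2 7 6)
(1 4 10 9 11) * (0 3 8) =[3, 4, 2, 8, 10, 5, 6, 7, 0, 11, 9, 1] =(0 3 8)(1 4 10 9 11)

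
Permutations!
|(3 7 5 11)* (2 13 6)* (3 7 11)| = 12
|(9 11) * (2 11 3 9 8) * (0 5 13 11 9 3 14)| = |(0 5 13 11 8 2 9 14)| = 8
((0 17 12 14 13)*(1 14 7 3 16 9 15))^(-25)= (0 1 16 12 13 15 3 17 14 9 7)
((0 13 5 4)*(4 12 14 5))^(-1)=(0 4 13)(5 14 12)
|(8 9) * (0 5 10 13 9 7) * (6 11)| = |(0 5 10 13 9 8 7)(6 11)| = 14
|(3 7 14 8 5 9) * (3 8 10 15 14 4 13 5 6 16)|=9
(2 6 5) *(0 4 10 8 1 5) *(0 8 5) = [4, 0, 6, 3, 10, 2, 8, 7, 1, 9, 5] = (0 4 10 5 2 6 8 1)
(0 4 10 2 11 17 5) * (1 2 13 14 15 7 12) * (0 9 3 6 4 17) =(0 17 5 9 3 6 4 10 13 14 15 7 12 1 2 11) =[17, 2, 11, 6, 10, 9, 4, 12, 8, 3, 13, 0, 1, 14, 15, 7, 16, 5]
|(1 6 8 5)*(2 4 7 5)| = |(1 6 8 2 4 7 5)| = 7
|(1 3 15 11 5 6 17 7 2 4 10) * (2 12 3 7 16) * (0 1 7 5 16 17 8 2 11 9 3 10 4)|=6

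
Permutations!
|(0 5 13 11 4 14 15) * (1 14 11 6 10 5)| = 4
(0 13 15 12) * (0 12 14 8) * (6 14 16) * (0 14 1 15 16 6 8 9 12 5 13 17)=(0 17)(1 15 6)(5 13 16 8 14 9 12)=[17, 15, 2, 3, 4, 13, 1, 7, 14, 12, 10, 11, 5, 16, 9, 6, 8, 0]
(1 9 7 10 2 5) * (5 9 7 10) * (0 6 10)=[6, 7, 9, 3, 4, 1, 10, 5, 8, 0, 2]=(0 6 10 2 9)(1 7 5)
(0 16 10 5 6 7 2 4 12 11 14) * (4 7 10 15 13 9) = (0 16 15 13 9 4 12 11 14)(2 7)(5 6 10) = [16, 1, 7, 3, 12, 6, 10, 2, 8, 4, 5, 14, 11, 9, 0, 13, 15]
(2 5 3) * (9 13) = (2 5 3)(9 13) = [0, 1, 5, 2, 4, 3, 6, 7, 8, 13, 10, 11, 12, 9]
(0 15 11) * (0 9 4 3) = (0 15 11 9 4 3) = [15, 1, 2, 0, 3, 5, 6, 7, 8, 4, 10, 9, 12, 13, 14, 11]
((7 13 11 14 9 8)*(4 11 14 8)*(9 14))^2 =(14)(4 8 13)(7 9 11)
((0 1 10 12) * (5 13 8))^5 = (0 1 10 12)(5 8 13)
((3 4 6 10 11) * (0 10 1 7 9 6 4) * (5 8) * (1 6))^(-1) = (0 3 11 10)(1 9 7)(5 8)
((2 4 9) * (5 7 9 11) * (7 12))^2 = (2 11 12 9 4 5 7)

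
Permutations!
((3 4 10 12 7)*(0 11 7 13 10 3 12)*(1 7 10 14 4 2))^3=(1 13 3 7 14 2 12 4)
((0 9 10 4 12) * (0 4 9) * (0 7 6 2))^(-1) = (0 2 6 7)(4 12)(9 10)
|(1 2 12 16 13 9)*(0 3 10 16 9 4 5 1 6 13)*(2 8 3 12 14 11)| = 12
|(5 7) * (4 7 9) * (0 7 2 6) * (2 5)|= |(0 7 2 6)(4 5 9)|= 12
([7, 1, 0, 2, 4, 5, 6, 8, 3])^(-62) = [3, 1, 8, 7, 4, 5, 6, 2, 0]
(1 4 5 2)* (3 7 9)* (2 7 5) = [0, 4, 1, 5, 2, 7, 6, 9, 8, 3] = (1 4 2)(3 5 7 9)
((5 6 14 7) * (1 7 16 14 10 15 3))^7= (14 16)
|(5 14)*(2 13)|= 2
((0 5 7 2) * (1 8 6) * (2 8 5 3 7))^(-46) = (0 7 6 5)(1 2 3 8)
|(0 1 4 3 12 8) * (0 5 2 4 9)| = 6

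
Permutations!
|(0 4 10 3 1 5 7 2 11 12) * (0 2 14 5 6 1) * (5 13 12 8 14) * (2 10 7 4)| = 18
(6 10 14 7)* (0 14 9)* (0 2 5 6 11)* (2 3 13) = (0 14 7 11)(2 5 6 10 9 3 13) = [14, 1, 5, 13, 4, 6, 10, 11, 8, 3, 9, 0, 12, 2, 7]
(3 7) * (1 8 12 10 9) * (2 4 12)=(1 8 2 4 12 10 9)(3 7)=[0, 8, 4, 7, 12, 5, 6, 3, 2, 1, 9, 11, 10]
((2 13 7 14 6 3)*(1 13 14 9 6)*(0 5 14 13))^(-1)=(0 1 14 5)(2 3 6 9 7 13)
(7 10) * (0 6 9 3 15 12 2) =[6, 1, 0, 15, 4, 5, 9, 10, 8, 3, 7, 11, 2, 13, 14, 12] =(0 6 9 3 15 12 2)(7 10)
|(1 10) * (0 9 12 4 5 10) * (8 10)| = 8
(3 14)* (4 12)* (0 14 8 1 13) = (0 14 3 8 1 13)(4 12) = [14, 13, 2, 8, 12, 5, 6, 7, 1, 9, 10, 11, 4, 0, 3]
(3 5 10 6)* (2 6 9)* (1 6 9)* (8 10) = (1 6 3 5 8 10)(2 9) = [0, 6, 9, 5, 4, 8, 3, 7, 10, 2, 1]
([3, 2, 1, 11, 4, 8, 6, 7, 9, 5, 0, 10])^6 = (0 11)(3 10)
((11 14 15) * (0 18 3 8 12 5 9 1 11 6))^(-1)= (0 6 15 14 11 1 9 5 12 8 3 18)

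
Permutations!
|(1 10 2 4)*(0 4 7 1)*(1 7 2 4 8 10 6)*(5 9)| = |(0 8 10 4)(1 6)(5 9)| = 4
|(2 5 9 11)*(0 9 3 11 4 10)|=|(0 9 4 10)(2 5 3 11)|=4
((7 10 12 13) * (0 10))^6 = (0 10 12 13 7)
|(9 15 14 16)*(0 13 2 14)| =7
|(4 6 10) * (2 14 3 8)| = 12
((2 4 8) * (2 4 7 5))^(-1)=((2 7 5)(4 8))^(-1)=(2 5 7)(4 8)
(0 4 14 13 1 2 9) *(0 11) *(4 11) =(0 11)(1 2 9 4 14 13) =[11, 2, 9, 3, 14, 5, 6, 7, 8, 4, 10, 0, 12, 1, 13]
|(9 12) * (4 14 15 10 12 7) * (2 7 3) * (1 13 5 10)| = 12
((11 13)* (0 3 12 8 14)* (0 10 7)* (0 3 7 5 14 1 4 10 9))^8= ((0 7 3 12 8 1 4 10 5 14 9)(11 13))^8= (0 5 1 3 9 10 8 7 14 4 12)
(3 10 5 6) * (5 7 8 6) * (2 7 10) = (10)(2 7 8 6 3) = [0, 1, 7, 2, 4, 5, 3, 8, 6, 9, 10]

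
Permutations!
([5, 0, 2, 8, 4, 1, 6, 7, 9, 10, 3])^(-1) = [1, 5, 2, 10, 4, 0, 6, 7, 3, 8, 9]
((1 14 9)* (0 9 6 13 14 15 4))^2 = (0 1 4 9 15)(6 14 13)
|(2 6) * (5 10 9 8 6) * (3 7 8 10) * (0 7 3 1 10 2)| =|(0 7 8 6)(1 10 9 2 5)| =20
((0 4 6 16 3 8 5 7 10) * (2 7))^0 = (16)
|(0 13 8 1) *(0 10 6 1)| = |(0 13 8)(1 10 6)| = 3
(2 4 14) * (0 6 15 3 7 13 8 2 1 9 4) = (0 6 15 3 7 13 8 2)(1 9 4 14) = [6, 9, 0, 7, 14, 5, 15, 13, 2, 4, 10, 11, 12, 8, 1, 3]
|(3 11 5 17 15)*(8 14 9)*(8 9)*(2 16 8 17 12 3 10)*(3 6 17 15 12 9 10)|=30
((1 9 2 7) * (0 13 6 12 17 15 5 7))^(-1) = (0 2 9 1 7 5 15 17 12 6 13)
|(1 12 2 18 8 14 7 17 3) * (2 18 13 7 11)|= |(1 12 18 8 14 11 2 13 7 17 3)|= 11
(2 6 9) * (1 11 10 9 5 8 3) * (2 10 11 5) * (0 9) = (11)(0 9 10)(1 5 8 3)(2 6) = [9, 5, 6, 1, 4, 8, 2, 7, 3, 10, 0, 11]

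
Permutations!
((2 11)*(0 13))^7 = (0 13)(2 11)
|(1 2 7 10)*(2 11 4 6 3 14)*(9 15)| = |(1 11 4 6 3 14 2 7 10)(9 15)| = 18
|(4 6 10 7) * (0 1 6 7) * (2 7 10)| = 7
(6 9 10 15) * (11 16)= (6 9 10 15)(11 16)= [0, 1, 2, 3, 4, 5, 9, 7, 8, 10, 15, 16, 12, 13, 14, 6, 11]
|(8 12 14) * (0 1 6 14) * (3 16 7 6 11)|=10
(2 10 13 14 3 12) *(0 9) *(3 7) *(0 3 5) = (0 9 3 12 2 10 13 14 7 5) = [9, 1, 10, 12, 4, 0, 6, 5, 8, 3, 13, 11, 2, 14, 7]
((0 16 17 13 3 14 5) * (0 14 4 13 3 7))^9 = ((0 16 17 3 4 13 7)(5 14))^9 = (0 17 4 7 16 3 13)(5 14)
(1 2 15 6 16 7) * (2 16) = (1 16 7)(2 15 6) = [0, 16, 15, 3, 4, 5, 2, 1, 8, 9, 10, 11, 12, 13, 14, 6, 7]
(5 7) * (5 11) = [0, 1, 2, 3, 4, 7, 6, 11, 8, 9, 10, 5] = (5 7 11)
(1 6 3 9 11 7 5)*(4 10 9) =[0, 6, 2, 4, 10, 1, 3, 5, 8, 11, 9, 7] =(1 6 3 4 10 9 11 7 5)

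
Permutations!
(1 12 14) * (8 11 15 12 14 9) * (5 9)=(1 14)(5 9 8 11 15 12)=[0, 14, 2, 3, 4, 9, 6, 7, 11, 8, 10, 15, 5, 13, 1, 12]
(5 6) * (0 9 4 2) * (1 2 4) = [9, 2, 0, 3, 4, 6, 5, 7, 8, 1] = (0 9 1 2)(5 6)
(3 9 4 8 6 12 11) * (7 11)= [0, 1, 2, 9, 8, 5, 12, 11, 6, 4, 10, 3, 7]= (3 9 4 8 6 12 7 11)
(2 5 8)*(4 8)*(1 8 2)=[0, 8, 5, 3, 2, 4, 6, 7, 1]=(1 8)(2 5 4)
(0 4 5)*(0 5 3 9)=(0 4 3 9)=[4, 1, 2, 9, 3, 5, 6, 7, 8, 0]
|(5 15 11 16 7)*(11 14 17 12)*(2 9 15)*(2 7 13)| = |(2 9 15 14 17 12 11 16 13)(5 7)| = 18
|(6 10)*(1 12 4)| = 6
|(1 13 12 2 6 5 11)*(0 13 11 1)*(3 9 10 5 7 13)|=|(0 3 9 10 5 1 11)(2 6 7 13 12)|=35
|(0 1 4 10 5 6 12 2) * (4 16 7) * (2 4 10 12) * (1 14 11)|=10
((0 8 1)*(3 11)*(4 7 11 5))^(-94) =((0 8 1)(3 5 4 7 11))^(-94) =(0 1 8)(3 5 4 7 11)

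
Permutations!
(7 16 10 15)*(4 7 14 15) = [0, 1, 2, 3, 7, 5, 6, 16, 8, 9, 4, 11, 12, 13, 15, 14, 10] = (4 7 16 10)(14 15)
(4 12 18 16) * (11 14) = (4 12 18 16)(11 14) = [0, 1, 2, 3, 12, 5, 6, 7, 8, 9, 10, 14, 18, 13, 11, 15, 4, 17, 16]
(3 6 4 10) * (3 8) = (3 6 4 10 8) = [0, 1, 2, 6, 10, 5, 4, 7, 3, 9, 8]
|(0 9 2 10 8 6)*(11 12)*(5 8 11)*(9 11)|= |(0 11 12 5 8 6)(2 10 9)|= 6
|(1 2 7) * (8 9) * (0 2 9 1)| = |(0 2 7)(1 9 8)| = 3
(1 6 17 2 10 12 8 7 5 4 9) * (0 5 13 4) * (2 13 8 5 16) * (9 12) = (0 16 2 10 9 1 6 17 13 4 12 5)(7 8) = [16, 6, 10, 3, 12, 0, 17, 8, 7, 1, 9, 11, 5, 4, 14, 15, 2, 13]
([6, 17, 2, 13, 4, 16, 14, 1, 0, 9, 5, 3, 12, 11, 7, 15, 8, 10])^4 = [1, 16, 2, 13, 4, 6, 17, 5, 7, 9, 0, 3, 12, 11, 10, 15, 14, 8]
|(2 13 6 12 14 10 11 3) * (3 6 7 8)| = 5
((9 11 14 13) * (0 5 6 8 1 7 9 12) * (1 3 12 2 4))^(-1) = (0 12 3 8 6 5)(1 4 2 13 14 11 9 7)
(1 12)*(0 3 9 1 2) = (0 3 9 1 12 2) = [3, 12, 0, 9, 4, 5, 6, 7, 8, 1, 10, 11, 2]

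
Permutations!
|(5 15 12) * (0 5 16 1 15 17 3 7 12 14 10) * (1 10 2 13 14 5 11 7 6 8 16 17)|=|(0 11 7 12 17 3 6 8 16 10)(1 15 5)(2 13 14)|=30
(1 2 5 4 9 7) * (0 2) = (0 2 5 4 9 7 1) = [2, 0, 5, 3, 9, 4, 6, 1, 8, 7]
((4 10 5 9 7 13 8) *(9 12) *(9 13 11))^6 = (13)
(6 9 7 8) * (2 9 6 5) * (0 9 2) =(0 9 7 8 5) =[9, 1, 2, 3, 4, 0, 6, 8, 5, 7]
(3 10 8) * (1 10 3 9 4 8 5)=(1 10 5)(4 8 9)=[0, 10, 2, 3, 8, 1, 6, 7, 9, 4, 5]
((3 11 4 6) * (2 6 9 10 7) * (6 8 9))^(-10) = (3 4)(6 11)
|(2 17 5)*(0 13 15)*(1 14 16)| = 3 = |(0 13 15)(1 14 16)(2 17 5)|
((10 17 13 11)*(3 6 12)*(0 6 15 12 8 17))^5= (0 11 17 6 10 13 8)(3 12 15)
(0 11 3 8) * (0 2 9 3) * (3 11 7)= (0 7 3 8 2 9 11)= [7, 1, 9, 8, 4, 5, 6, 3, 2, 11, 10, 0]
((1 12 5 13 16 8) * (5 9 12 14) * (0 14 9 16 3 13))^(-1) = (0 5 14)(1 8 16 12 9)(3 13)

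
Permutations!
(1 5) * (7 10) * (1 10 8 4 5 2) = (1 2)(4 5 10 7 8) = [0, 2, 1, 3, 5, 10, 6, 8, 4, 9, 7]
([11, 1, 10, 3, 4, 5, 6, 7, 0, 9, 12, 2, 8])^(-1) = [8, 1, 11, 3, 4, 5, 6, 7, 12, 9, 2, 0, 10]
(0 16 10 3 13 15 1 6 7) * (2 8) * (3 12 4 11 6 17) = (0 16 10 12 4 11 6 7)(1 17 3 13 15)(2 8) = [16, 17, 8, 13, 11, 5, 7, 0, 2, 9, 12, 6, 4, 15, 14, 1, 10, 3]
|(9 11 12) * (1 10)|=6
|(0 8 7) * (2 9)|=6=|(0 8 7)(2 9)|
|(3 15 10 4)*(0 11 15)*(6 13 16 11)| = 9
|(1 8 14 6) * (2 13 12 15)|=4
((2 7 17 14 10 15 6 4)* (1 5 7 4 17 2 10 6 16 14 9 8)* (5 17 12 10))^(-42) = (1 9)(2 5)(4 7)(8 17)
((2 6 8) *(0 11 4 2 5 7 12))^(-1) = ((0 11 4 2 6 8 5 7 12))^(-1) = (0 12 7 5 8 6 2 4 11)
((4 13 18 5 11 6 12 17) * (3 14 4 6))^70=(18)(6 12 17)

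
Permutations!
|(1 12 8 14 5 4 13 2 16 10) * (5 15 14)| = 18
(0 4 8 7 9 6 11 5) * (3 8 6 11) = (0 4 6 3 8 7 9 11 5) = [4, 1, 2, 8, 6, 0, 3, 9, 7, 11, 10, 5]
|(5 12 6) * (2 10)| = 6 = |(2 10)(5 12 6)|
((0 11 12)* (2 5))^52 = (0 11 12)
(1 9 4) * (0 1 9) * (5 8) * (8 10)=[1, 0, 2, 3, 9, 10, 6, 7, 5, 4, 8]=(0 1)(4 9)(5 10 8)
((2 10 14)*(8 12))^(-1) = (2 14 10)(8 12)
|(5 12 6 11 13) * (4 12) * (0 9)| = |(0 9)(4 12 6 11 13 5)| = 6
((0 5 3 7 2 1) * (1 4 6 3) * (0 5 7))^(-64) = (0 2 6)(3 7 4)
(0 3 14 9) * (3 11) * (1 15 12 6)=(0 11 3 14 9)(1 15 12 6)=[11, 15, 2, 14, 4, 5, 1, 7, 8, 0, 10, 3, 6, 13, 9, 12]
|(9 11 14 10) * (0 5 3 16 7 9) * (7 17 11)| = 8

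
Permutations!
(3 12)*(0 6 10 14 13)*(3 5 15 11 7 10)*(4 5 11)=(0 6 3 12 11 7 10 14 13)(4 5 15)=[6, 1, 2, 12, 5, 15, 3, 10, 8, 9, 14, 7, 11, 0, 13, 4]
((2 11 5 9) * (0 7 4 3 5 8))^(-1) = (0 8 11 2 9 5 3 4 7)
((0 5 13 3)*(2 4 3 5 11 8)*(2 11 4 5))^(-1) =((0 4 3)(2 5 13)(8 11))^(-1) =(0 3 4)(2 13 5)(8 11)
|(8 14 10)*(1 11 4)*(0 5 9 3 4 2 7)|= 9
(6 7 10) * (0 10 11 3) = (0 10 6 7 11 3) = [10, 1, 2, 0, 4, 5, 7, 11, 8, 9, 6, 3]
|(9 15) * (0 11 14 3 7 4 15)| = |(0 11 14 3 7 4 15 9)| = 8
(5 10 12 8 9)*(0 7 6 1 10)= (0 7 6 1 10 12 8 9 5)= [7, 10, 2, 3, 4, 0, 1, 6, 9, 5, 12, 11, 8]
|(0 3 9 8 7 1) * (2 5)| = |(0 3 9 8 7 1)(2 5)| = 6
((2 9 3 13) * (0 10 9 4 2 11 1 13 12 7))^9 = ((0 10 9 3 12 7)(1 13 11)(2 4))^9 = (13)(0 3)(2 4)(7 9)(10 12)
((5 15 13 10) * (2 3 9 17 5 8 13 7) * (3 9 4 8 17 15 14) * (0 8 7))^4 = (0 17 4 15 10 3 9 13 14 2 8 5 7)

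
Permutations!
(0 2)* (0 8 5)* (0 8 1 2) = (1 2)(5 8) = [0, 2, 1, 3, 4, 8, 6, 7, 5]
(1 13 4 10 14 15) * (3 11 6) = [0, 13, 2, 11, 10, 5, 3, 7, 8, 9, 14, 6, 12, 4, 15, 1] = (1 13 4 10 14 15)(3 11 6)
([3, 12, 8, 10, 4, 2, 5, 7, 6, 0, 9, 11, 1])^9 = (0 3 10 9)(1 12)(2 8 6 5)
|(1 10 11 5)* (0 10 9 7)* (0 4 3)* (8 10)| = |(0 8 10 11 5 1 9 7 4 3)| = 10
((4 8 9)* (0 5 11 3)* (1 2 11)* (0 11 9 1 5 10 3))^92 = (11)(1 9 8 2 4)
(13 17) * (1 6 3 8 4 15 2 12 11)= [0, 6, 12, 8, 15, 5, 3, 7, 4, 9, 10, 1, 11, 17, 14, 2, 16, 13]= (1 6 3 8 4 15 2 12 11)(13 17)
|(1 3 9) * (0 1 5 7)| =6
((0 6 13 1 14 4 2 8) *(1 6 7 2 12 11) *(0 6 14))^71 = (0 13 1 6 11 8 12 2 4 7 14)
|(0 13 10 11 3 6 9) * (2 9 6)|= |(0 13 10 11 3 2 9)|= 7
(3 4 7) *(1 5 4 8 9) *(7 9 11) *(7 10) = [0, 5, 2, 8, 9, 4, 6, 3, 11, 1, 7, 10] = (1 5 4 9)(3 8 11 10 7)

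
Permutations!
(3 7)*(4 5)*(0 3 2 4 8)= (0 3 7 2 4 5 8)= [3, 1, 4, 7, 5, 8, 6, 2, 0]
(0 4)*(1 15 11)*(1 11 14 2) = [4, 15, 1, 3, 0, 5, 6, 7, 8, 9, 10, 11, 12, 13, 2, 14] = (0 4)(1 15 14 2)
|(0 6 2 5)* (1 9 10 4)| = 4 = |(0 6 2 5)(1 9 10 4)|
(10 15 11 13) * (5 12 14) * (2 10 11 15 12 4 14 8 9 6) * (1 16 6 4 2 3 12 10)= (1 16 6 3 12 8 9 4 14 5 2)(11 13)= [0, 16, 1, 12, 14, 2, 3, 7, 9, 4, 10, 13, 8, 11, 5, 15, 6]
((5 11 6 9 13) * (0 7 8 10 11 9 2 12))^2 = ((0 7 8 10 11 6 2 12)(5 9 13))^2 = (0 8 11 2)(5 13 9)(6 12 7 10)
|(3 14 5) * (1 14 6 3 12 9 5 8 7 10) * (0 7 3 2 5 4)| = |(0 7 10 1 14 8 3 6 2 5 12 9 4)| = 13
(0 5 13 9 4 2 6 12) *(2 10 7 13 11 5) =(0 2 6 12)(4 10 7 13 9)(5 11) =[2, 1, 6, 3, 10, 11, 12, 13, 8, 4, 7, 5, 0, 9]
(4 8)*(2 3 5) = (2 3 5)(4 8) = [0, 1, 3, 5, 8, 2, 6, 7, 4]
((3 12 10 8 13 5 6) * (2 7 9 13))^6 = ((2 7 9 13 5 6 3 12 10 8))^6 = (2 3 9 10 5)(6 7 12 13 8)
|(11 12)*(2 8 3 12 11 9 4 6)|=|(2 8 3 12 9 4 6)|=7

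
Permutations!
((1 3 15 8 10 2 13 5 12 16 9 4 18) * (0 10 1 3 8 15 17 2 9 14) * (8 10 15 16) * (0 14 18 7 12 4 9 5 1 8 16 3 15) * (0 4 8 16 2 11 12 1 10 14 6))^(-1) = (0 6 14 1 7 4)(2 12 11 17 3 15 18 16 8 5 10 13) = ((0 4 7 1 14 6)(2 13 10 5 8 16 18 15 3 17 11 12))^(-1)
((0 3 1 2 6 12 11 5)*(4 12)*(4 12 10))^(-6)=(0 1 6 11)(2 12 5 3)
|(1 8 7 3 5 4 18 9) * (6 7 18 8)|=9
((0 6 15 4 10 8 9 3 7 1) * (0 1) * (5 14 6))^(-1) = (0 7 3 9 8 10 4 15 6 14 5)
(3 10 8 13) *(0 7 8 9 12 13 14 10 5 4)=(0 7 8 14 10 9 12 13 3 5 4)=[7, 1, 2, 5, 0, 4, 6, 8, 14, 12, 9, 11, 13, 3, 10]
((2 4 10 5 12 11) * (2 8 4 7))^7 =((2 7)(4 10 5 12 11 8))^7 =(2 7)(4 10 5 12 11 8)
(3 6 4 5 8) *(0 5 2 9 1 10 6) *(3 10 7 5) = (0 3)(1 7 5 8 10 6 4 2 9) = [3, 7, 9, 0, 2, 8, 4, 5, 10, 1, 6]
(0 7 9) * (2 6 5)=(0 7 9)(2 6 5)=[7, 1, 6, 3, 4, 2, 5, 9, 8, 0]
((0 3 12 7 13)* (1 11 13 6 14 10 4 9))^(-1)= (0 13 11 1 9 4 10 14 6 7 12 3)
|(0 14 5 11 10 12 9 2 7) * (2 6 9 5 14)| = 12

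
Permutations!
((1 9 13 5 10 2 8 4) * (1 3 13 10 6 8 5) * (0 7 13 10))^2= (0 13 9 7 1)(2 6 4 10 5 8 3)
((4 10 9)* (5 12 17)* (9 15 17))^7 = ((4 10 15 17 5 12 9))^7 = (17)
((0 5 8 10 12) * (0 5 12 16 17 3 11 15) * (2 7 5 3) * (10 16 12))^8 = (0 12 11)(2 5 16)(3 15 10)(7 8 17) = ((0 10 12 3 11 15)(2 7 5 8 16 17))^8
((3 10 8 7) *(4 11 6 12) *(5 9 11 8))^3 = ((3 10 5 9 11 6 12 4 8 7))^3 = (3 9 12 7 5 6 8 10 11 4)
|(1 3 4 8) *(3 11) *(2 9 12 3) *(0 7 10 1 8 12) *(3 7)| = |(0 3 4 12 7 10 1 11 2 9)| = 10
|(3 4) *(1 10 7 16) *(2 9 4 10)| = |(1 2 9 4 3 10 7 16)| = 8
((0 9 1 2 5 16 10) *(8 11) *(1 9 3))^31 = (0 2 10 1 16 3 5)(8 11)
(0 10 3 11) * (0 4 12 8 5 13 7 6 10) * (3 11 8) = (3 8 5 13 7 6 10 11 4 12) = [0, 1, 2, 8, 12, 13, 10, 6, 5, 9, 11, 4, 3, 7]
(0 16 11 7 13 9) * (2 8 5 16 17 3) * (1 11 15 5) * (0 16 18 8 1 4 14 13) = [17, 11, 1, 2, 14, 18, 6, 0, 4, 16, 10, 7, 12, 9, 13, 5, 15, 3, 8] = (0 17 3 2 1 11 7)(4 14 13 9 16 15 5 18 8)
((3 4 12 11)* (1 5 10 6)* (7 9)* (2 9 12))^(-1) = (1 6 10 5)(2 4 3 11 12 7 9)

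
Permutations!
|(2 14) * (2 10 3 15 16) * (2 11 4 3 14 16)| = |(2 16 11 4 3 15)(10 14)| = 6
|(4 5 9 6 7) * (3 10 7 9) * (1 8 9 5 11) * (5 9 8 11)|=10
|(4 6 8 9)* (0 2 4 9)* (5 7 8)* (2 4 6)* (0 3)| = 8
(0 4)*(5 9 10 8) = (0 4)(5 9 10 8) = [4, 1, 2, 3, 0, 9, 6, 7, 5, 10, 8]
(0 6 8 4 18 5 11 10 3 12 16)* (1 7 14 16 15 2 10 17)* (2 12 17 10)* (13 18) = [6, 7, 2, 17, 13, 11, 8, 14, 4, 9, 3, 10, 15, 18, 16, 12, 0, 1, 5] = (0 6 8 4 13 18 5 11 10 3 17 1 7 14 16)(12 15)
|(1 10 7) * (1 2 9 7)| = 6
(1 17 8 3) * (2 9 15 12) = (1 17 8 3)(2 9 15 12) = [0, 17, 9, 1, 4, 5, 6, 7, 3, 15, 10, 11, 2, 13, 14, 12, 16, 8]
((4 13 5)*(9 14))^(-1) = (4 5 13)(9 14) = ((4 13 5)(9 14))^(-1)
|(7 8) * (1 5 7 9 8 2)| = |(1 5 7 2)(8 9)| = 4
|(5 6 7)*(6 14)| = |(5 14 6 7)| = 4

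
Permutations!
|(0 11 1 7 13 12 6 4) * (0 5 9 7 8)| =28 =|(0 11 1 8)(4 5 9 7 13 12 6)|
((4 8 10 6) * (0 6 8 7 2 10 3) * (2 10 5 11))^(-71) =(0 3 8 10 7 4 6)(2 5 11)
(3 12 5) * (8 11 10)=(3 12 5)(8 11 10)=[0, 1, 2, 12, 4, 3, 6, 7, 11, 9, 8, 10, 5]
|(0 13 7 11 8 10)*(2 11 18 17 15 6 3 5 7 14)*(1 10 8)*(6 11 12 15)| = |(0 13 14 2 12 15 11 1 10)(3 5 7 18 17 6)| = 18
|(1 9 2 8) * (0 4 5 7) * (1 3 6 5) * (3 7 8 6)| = |(0 4 1 9 2 6 5 8 7)| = 9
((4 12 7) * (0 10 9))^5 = (0 9 10)(4 7 12) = ((0 10 9)(4 12 7))^5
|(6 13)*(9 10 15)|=6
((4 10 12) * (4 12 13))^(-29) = (4 10 13)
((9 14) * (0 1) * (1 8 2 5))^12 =(14)(0 2 1 8 5)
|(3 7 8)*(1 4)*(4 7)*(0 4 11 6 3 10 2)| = 21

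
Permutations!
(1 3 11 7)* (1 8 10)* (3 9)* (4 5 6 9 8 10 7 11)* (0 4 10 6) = (11)(0 4 5)(1 8 7 6 9 3 10) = [4, 8, 2, 10, 5, 0, 9, 6, 7, 3, 1, 11]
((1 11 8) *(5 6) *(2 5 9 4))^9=(11)(2 4 9 6 5)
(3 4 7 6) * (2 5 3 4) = [0, 1, 5, 2, 7, 3, 4, 6] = (2 5 3)(4 7 6)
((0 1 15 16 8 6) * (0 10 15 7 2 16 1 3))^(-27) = (0 3)(1 6 2 15 8 7 10 16)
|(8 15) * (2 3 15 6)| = |(2 3 15 8 6)| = 5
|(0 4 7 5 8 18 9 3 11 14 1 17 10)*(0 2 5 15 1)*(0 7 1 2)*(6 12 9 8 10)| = 30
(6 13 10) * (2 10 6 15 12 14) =(2 10 15 12 14)(6 13) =[0, 1, 10, 3, 4, 5, 13, 7, 8, 9, 15, 11, 14, 6, 2, 12]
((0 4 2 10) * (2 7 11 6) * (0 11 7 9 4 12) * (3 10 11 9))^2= (12)(2 6 11)(3 9)(4 10)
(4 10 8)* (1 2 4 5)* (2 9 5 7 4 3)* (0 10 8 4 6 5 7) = (0 10 4 8)(1 9 7 6 5)(2 3) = [10, 9, 3, 2, 8, 1, 5, 6, 0, 7, 4]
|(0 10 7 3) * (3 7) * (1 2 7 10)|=6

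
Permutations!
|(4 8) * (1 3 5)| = |(1 3 5)(4 8)| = 6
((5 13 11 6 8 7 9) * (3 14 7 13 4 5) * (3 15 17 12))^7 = ((3 14 7 9 15 17 12)(4 5)(6 8 13 11))^7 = (17)(4 5)(6 11 13 8)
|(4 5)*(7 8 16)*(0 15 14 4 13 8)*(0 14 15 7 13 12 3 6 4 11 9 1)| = 30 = |(0 7 14 11 9 1)(3 6 4 5 12)(8 16 13)|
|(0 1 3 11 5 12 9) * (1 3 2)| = |(0 3 11 5 12 9)(1 2)| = 6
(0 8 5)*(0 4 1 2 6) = (0 8 5 4 1 2 6) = [8, 2, 6, 3, 1, 4, 0, 7, 5]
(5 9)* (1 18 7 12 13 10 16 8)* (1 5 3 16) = (1 18 7 12 13 10)(3 16 8 5 9) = [0, 18, 2, 16, 4, 9, 6, 12, 5, 3, 1, 11, 13, 10, 14, 15, 8, 17, 7]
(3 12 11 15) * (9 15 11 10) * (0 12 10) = (0 12)(3 10 9 15) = [12, 1, 2, 10, 4, 5, 6, 7, 8, 15, 9, 11, 0, 13, 14, 3]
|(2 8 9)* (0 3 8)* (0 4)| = 6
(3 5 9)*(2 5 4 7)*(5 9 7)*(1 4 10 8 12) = [0, 4, 9, 10, 5, 7, 6, 2, 12, 3, 8, 11, 1] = (1 4 5 7 2 9 3 10 8 12)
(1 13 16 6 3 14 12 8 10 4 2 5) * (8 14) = (1 13 16 6 3 8 10 4 2 5)(12 14) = [0, 13, 5, 8, 2, 1, 3, 7, 10, 9, 4, 11, 14, 16, 12, 15, 6]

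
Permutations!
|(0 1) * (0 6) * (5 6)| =|(0 1 5 6)| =4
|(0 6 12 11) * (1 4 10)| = |(0 6 12 11)(1 4 10)| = 12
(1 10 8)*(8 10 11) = (1 11 8) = [0, 11, 2, 3, 4, 5, 6, 7, 1, 9, 10, 8]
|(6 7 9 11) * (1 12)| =4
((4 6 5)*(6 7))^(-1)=(4 5 6 7)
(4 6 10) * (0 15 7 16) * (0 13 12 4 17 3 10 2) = [15, 1, 0, 10, 6, 5, 2, 16, 8, 9, 17, 11, 4, 12, 14, 7, 13, 3] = (0 15 7 16 13 12 4 6 2)(3 10 17)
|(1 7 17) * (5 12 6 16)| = 12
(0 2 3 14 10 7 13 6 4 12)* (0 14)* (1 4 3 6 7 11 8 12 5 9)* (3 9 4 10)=(0 2 6 9 1 10 11 8 12 14 3)(4 5)(7 13)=[2, 10, 6, 0, 5, 4, 9, 13, 12, 1, 11, 8, 14, 7, 3]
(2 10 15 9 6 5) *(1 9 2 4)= (1 9 6 5 4)(2 10 15)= [0, 9, 10, 3, 1, 4, 5, 7, 8, 6, 15, 11, 12, 13, 14, 2]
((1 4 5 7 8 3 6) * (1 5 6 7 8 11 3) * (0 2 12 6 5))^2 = (0 12)(1 5)(2 6)(3 11 7)(4 8)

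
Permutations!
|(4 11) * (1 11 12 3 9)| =|(1 11 4 12 3 9)| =6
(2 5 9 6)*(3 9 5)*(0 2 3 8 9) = (0 2 8 9 6 3) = [2, 1, 8, 0, 4, 5, 3, 7, 9, 6]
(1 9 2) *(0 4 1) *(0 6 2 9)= (9)(0 4 1)(2 6)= [4, 0, 6, 3, 1, 5, 2, 7, 8, 9]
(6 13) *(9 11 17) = (6 13)(9 11 17) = [0, 1, 2, 3, 4, 5, 13, 7, 8, 11, 10, 17, 12, 6, 14, 15, 16, 9]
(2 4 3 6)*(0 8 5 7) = [8, 1, 4, 6, 3, 7, 2, 0, 5] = (0 8 5 7)(2 4 3 6)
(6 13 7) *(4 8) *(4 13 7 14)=(4 8 13 14)(6 7)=[0, 1, 2, 3, 8, 5, 7, 6, 13, 9, 10, 11, 12, 14, 4]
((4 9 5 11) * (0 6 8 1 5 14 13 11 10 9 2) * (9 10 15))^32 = ((0 6 8 1 5 15 9 14 13 11 4 2))^32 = (0 13 5)(1 2 14)(4 9 8)(6 11 15)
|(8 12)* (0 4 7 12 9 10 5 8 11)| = 20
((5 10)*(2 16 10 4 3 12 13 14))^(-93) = (2 12 5)(3 10 14)(4 16 13)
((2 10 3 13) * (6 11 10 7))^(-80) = (2 10 7 3 6 13 11)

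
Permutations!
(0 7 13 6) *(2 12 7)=[2, 1, 12, 3, 4, 5, 0, 13, 8, 9, 10, 11, 7, 6]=(0 2 12 7 13 6)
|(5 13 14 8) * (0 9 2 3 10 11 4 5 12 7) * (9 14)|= 40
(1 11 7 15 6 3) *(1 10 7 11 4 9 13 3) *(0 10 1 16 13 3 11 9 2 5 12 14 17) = (0 10 7 15 6 16 13 11 9 3 1 4 2 5 12 14 17) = [10, 4, 5, 1, 2, 12, 16, 15, 8, 3, 7, 9, 14, 11, 17, 6, 13, 0]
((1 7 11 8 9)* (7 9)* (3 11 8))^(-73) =((1 9)(3 11)(7 8))^(-73) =(1 9)(3 11)(7 8)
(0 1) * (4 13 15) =(0 1)(4 13 15) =[1, 0, 2, 3, 13, 5, 6, 7, 8, 9, 10, 11, 12, 15, 14, 4]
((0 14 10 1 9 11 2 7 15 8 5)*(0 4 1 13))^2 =(0 10)(1 11 7 8 4 9 2 15 5)(13 14)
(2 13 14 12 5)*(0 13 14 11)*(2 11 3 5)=(0 13 3 5 11)(2 14 12)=[13, 1, 14, 5, 4, 11, 6, 7, 8, 9, 10, 0, 2, 3, 12]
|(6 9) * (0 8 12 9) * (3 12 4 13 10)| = 9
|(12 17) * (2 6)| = |(2 6)(12 17)| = 2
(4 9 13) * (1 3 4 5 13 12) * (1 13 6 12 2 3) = [0, 1, 3, 4, 9, 6, 12, 7, 8, 2, 10, 11, 13, 5] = (2 3 4 9)(5 6 12 13)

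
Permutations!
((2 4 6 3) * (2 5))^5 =((2 4 6 3 5))^5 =(6)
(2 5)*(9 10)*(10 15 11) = (2 5)(9 15 11 10) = [0, 1, 5, 3, 4, 2, 6, 7, 8, 15, 9, 10, 12, 13, 14, 11]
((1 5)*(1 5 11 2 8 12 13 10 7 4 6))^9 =(1 6 4 7 10 13 12 8 2 11)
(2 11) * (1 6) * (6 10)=[0, 10, 11, 3, 4, 5, 1, 7, 8, 9, 6, 2]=(1 10 6)(2 11)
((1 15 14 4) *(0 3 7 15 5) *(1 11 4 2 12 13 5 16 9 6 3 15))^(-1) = ((0 15 14 2 12 13 5)(1 16 9 6 3 7)(4 11))^(-1) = (0 5 13 12 2 14 15)(1 7 3 6 9 16)(4 11)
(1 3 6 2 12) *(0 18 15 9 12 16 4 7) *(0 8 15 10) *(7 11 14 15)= (0 18 10)(1 3 6 2 16 4 11 14 15 9 12)(7 8)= [18, 3, 16, 6, 11, 5, 2, 8, 7, 12, 0, 14, 1, 13, 15, 9, 4, 17, 10]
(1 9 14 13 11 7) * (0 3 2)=(0 3 2)(1 9 14 13 11 7)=[3, 9, 0, 2, 4, 5, 6, 1, 8, 14, 10, 7, 12, 11, 13]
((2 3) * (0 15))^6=((0 15)(2 3))^6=(15)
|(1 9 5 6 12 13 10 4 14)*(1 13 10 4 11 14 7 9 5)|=11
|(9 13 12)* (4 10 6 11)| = 12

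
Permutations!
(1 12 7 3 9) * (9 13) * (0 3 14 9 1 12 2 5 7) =(0 3 13 1 2 5 7 14 9 12) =[3, 2, 5, 13, 4, 7, 6, 14, 8, 12, 10, 11, 0, 1, 9]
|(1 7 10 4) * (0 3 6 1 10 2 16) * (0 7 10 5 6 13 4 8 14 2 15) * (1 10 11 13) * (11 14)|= |(0 3 1 14 2 16 7 15)(4 5 6 10 8 11 13)|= 56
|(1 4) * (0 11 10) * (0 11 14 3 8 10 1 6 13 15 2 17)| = |(0 14 3 8 10 11 1 4 6 13 15 2 17)| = 13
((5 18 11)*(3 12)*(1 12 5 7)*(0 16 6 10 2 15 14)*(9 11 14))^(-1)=(0 14 18 5 3 12 1 7 11 9 15 2 10 6 16)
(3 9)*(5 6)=(3 9)(5 6)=[0, 1, 2, 9, 4, 6, 5, 7, 8, 3]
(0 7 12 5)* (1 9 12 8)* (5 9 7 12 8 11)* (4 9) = (0 12 4 9 8 1 7 11 5) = [12, 7, 2, 3, 9, 0, 6, 11, 1, 8, 10, 5, 4]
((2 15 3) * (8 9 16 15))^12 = ((2 8 9 16 15 3))^12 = (16)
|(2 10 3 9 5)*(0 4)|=10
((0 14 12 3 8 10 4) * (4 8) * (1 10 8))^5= ((0 14 12 3 4)(1 10))^5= (14)(1 10)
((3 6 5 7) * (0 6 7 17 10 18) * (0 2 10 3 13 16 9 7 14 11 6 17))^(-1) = ((0 17 3 14 11 6 5)(2 10 18)(7 13 16 9))^(-1) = (0 5 6 11 14 3 17)(2 18 10)(7 9 16 13)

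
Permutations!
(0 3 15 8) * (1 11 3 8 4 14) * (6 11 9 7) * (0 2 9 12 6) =(0 8 2 9 7)(1 12 6 11 3 15 4 14) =[8, 12, 9, 15, 14, 5, 11, 0, 2, 7, 10, 3, 6, 13, 1, 4]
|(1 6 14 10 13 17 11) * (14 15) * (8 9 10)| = |(1 6 15 14 8 9 10 13 17 11)| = 10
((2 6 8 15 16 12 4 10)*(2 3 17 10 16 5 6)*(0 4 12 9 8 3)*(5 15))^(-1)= (0 10 17 3 6 5 8 9 16 4)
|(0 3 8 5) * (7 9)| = |(0 3 8 5)(7 9)| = 4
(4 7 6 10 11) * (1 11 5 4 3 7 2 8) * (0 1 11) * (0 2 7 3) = (0 1 2 8 11)(4 7 6 10 5) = [1, 2, 8, 3, 7, 4, 10, 6, 11, 9, 5, 0]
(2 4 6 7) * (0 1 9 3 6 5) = (0 1 9 3 6 7 2 4 5) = [1, 9, 4, 6, 5, 0, 7, 2, 8, 3]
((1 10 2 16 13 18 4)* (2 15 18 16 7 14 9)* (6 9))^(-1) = (1 4 18 15 10)(2 9 6 14 7)(13 16)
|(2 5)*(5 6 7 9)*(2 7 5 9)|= 4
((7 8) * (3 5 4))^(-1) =((3 5 4)(7 8))^(-1) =(3 4 5)(7 8)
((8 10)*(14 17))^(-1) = ((8 10)(14 17))^(-1) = (8 10)(14 17)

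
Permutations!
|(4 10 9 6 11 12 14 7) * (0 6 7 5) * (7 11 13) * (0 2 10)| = |(0 6 13 7 4)(2 10 9 11 12 14 5)| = 35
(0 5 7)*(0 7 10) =[5, 1, 2, 3, 4, 10, 6, 7, 8, 9, 0] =(0 5 10)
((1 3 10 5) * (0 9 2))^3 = (1 5 10 3)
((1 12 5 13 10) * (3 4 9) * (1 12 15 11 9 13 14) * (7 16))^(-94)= ((1 15 11 9 3 4 13 10 12 5 14)(7 16))^(-94)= (16)(1 4 14 3 5 9 12 11 10 15 13)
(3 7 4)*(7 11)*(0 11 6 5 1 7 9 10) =(0 11 9 10)(1 7 4 3 6 5) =[11, 7, 2, 6, 3, 1, 5, 4, 8, 10, 0, 9]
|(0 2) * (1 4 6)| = |(0 2)(1 4 6)| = 6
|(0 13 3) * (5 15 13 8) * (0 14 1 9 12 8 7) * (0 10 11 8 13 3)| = 13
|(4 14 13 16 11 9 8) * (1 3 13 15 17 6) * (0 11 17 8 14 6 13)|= |(0 11 9 14 15 8 4 6 1 3)(13 16 17)|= 30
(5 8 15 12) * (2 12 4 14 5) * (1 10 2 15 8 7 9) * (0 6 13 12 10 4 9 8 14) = [6, 4, 10, 3, 0, 7, 13, 8, 14, 1, 2, 11, 15, 12, 5, 9] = (0 6 13 12 15 9 1 4)(2 10)(5 7 8 14)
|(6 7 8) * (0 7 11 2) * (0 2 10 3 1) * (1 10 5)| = 14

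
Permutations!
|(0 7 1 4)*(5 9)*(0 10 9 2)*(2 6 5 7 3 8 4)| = 18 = |(0 3 8 4 10 9 7 1 2)(5 6)|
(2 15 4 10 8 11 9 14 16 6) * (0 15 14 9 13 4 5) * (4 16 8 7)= (0 15 5)(2 14 8 11 13 16 6)(4 10 7)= [15, 1, 14, 3, 10, 0, 2, 4, 11, 9, 7, 13, 12, 16, 8, 5, 6]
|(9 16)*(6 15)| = 2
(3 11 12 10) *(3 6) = [0, 1, 2, 11, 4, 5, 3, 7, 8, 9, 6, 12, 10] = (3 11 12 10 6)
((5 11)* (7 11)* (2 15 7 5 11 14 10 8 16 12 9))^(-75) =(2 16 14)(7 9 8)(10 15 12)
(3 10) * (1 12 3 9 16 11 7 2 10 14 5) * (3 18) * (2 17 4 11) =(1 12 18 3 14 5)(2 10 9 16)(4 11 7 17) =[0, 12, 10, 14, 11, 1, 6, 17, 8, 16, 9, 7, 18, 13, 5, 15, 2, 4, 3]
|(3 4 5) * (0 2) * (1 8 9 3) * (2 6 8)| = 9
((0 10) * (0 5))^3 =((0 10 5))^3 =(10)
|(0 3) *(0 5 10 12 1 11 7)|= |(0 3 5 10 12 1 11 7)|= 8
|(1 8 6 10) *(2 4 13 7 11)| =20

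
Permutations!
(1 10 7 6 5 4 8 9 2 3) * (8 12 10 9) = (1 9 2 3)(4 12 10 7 6 5) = [0, 9, 3, 1, 12, 4, 5, 6, 8, 2, 7, 11, 10]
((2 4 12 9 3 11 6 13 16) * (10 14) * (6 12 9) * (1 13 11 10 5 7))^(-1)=(1 7 5 14 10 3 9 4 2 16 13)(6 12 11)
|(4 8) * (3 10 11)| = |(3 10 11)(4 8)| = 6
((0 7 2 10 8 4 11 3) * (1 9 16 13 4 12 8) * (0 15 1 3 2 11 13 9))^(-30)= ((0 7 11 2 10 3 15 1)(4 13)(8 12)(9 16))^(-30)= (16)(0 11 10 15)(1 7 2 3)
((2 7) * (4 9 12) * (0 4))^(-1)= (0 12 9 4)(2 7)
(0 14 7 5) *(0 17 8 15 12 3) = (0 14 7 5 17 8 15 12 3) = [14, 1, 2, 0, 4, 17, 6, 5, 15, 9, 10, 11, 3, 13, 7, 12, 16, 8]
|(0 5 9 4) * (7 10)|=4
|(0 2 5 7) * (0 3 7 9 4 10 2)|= |(2 5 9 4 10)(3 7)|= 10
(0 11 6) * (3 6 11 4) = [4, 1, 2, 6, 3, 5, 0, 7, 8, 9, 10, 11] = (11)(0 4 3 6)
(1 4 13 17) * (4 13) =[0, 13, 2, 3, 4, 5, 6, 7, 8, 9, 10, 11, 12, 17, 14, 15, 16, 1] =(1 13 17)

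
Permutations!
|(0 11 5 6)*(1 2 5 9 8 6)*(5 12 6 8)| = 8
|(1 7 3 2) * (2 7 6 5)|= |(1 6 5 2)(3 7)|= 4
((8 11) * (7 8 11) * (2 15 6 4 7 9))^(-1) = ((2 15 6 4 7 8 9))^(-1) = (2 9 8 7 4 6 15)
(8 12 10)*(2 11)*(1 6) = (1 6)(2 11)(8 12 10) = [0, 6, 11, 3, 4, 5, 1, 7, 12, 9, 8, 2, 10]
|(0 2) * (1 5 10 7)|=4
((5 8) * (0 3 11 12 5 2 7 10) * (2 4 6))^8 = (0 2 8 11 10 6 5 3 7 4 12)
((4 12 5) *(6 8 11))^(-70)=((4 12 5)(6 8 11))^(-70)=(4 5 12)(6 11 8)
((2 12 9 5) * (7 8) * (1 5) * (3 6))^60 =(12)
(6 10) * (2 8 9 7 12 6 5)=(2 8 9 7 12 6 10 5)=[0, 1, 8, 3, 4, 2, 10, 12, 9, 7, 5, 11, 6]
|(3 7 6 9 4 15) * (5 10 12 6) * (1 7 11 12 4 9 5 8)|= 24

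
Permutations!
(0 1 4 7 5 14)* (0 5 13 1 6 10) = (0 6 10)(1 4 7 13)(5 14) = [6, 4, 2, 3, 7, 14, 10, 13, 8, 9, 0, 11, 12, 1, 5]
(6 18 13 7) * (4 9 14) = [0, 1, 2, 3, 9, 5, 18, 6, 8, 14, 10, 11, 12, 7, 4, 15, 16, 17, 13] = (4 9 14)(6 18 13 7)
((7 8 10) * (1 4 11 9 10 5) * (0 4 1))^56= ((0 4 11 9 10 7 8 5))^56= (11)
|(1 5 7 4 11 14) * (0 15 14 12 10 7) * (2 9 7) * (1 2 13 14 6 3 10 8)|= 16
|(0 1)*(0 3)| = 3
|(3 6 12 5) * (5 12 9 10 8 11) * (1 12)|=14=|(1 12)(3 6 9 10 8 11 5)|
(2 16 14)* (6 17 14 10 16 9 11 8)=(2 9 11 8 6 17 14)(10 16)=[0, 1, 9, 3, 4, 5, 17, 7, 6, 11, 16, 8, 12, 13, 2, 15, 10, 14]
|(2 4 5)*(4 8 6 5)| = 4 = |(2 8 6 5)|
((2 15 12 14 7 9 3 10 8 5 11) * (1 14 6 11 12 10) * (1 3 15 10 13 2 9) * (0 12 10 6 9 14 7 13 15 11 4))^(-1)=((15)(0 12 9 11 14 13 2 6 4)(1 7)(5 10 8))^(-1)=(15)(0 4 6 2 13 14 11 9 12)(1 7)(5 8 10)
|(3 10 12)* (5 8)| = 6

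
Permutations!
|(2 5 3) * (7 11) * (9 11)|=3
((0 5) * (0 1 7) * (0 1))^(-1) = (0 5)(1 7)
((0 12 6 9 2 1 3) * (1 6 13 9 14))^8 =((0 12 13 9 2 6 14 1 3))^8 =(0 3 1 14 6 2 9 13 12)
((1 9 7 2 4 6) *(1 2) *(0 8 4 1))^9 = ((0 8 4 6 2 1 9 7))^9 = (0 8 4 6 2 1 9 7)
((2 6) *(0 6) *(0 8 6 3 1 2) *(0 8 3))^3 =(6 8)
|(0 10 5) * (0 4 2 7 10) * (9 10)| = 6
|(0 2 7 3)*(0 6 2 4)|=4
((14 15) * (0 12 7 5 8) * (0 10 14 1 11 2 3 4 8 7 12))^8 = (1 15 14 10 8 4 3 2 11)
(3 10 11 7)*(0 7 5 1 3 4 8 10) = (0 7 4 8 10 11 5 1 3) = [7, 3, 2, 0, 8, 1, 6, 4, 10, 9, 11, 5]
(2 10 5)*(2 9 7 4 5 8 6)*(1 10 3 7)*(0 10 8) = (0 10)(1 8 6 2 3 7 4 5 9) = [10, 8, 3, 7, 5, 9, 2, 4, 6, 1, 0]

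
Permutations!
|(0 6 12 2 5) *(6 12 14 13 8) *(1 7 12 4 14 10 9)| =|(0 4 14 13 8 6 10 9 1 7 12 2 5)| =13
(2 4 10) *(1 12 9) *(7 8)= (1 12 9)(2 4 10)(7 8)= [0, 12, 4, 3, 10, 5, 6, 8, 7, 1, 2, 11, 9]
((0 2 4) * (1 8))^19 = (0 2 4)(1 8) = ((0 2 4)(1 8))^19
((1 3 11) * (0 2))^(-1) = (0 2)(1 11 3)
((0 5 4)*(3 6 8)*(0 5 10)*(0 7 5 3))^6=(0 6 4 7)(3 5 10 8)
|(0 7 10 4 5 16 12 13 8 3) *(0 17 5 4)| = |(0 7 10)(3 17 5 16 12 13 8)| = 21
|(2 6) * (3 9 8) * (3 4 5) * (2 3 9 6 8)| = 10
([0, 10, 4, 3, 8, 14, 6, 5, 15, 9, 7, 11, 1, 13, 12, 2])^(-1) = (1 12 14 5 7 10)(2 15 8 4)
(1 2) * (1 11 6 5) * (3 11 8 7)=(1 2 8 7 3 11 6 5)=[0, 2, 8, 11, 4, 1, 5, 3, 7, 9, 10, 6]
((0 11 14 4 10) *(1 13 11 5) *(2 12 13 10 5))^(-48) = (0 12 11 4 1)(2 13 14 5 10)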